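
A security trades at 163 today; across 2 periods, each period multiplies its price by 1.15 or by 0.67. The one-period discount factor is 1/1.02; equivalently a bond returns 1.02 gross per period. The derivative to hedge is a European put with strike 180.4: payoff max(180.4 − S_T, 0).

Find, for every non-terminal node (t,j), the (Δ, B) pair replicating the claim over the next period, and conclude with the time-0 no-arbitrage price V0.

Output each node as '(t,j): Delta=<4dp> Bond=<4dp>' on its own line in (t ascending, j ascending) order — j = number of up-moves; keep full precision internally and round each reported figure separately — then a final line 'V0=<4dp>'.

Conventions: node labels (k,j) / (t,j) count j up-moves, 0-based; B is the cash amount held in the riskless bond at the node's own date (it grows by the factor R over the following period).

Arbitrage-free pricing uses the up-move probability p* = (R−d)/(u−d) = 0.7292, discounting each step at R = 1.02.
Terminal payoffs: V(2,0)=107.2293, V(2,1)=54.8085, V(2,2)=0.0000
(1,0): S=109.2100. Δ = (V_up−V_dn)/(S_up−S_dn) = (54.8085−107.2293)/(125.5915−73.1707) = -1.0000. V = [p*·54.8085 + (1−p*)·107.2293]/1.02 = 67.6527. B = V − Δ·S = 176.8627.
(1,1): S=187.4500. Δ = (V_up−V_dn)/(S_up−S_dn) = (0.0000−54.8085)/(215.5675−125.5915) = -0.6091. V = [p*·0.0000 + (1−p*)·54.8085]/1.02 = 14.5529. B = V − Δ·S = 128.7373.
(0,0): S=163.0000. Δ = (V_up−V_dn)/(S_up−S_dn) = (14.5529−67.6527)/(187.4500−109.2100) = -0.6787. V = [p*·14.5529 + (1−p*)·67.6527]/1.02 = 28.3668. B = V − Δ·S = 138.9914.
Verification: the root portfolio costs Δ(0,0)·S0 + B(0,0) = 28.3668, matching V0.

(0,0): Delta=-0.6787 Bond=138.9914
(1,0): Delta=-1.0000 Bond=176.8627
(1,1): Delta=-0.6091 Bond=128.7373
V0=28.3668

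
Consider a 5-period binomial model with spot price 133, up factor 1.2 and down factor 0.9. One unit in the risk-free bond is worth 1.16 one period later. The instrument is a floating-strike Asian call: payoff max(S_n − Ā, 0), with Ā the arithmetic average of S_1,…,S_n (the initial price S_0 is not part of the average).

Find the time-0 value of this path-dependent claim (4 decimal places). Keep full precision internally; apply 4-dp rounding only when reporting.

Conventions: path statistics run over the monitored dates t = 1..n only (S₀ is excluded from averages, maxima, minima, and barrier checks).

Risk-neutral up-probability p* = (R−d)/(u−d) = (1.16−0.9)/(1.2−0.9) = 0.8667; the claim prices as the p*-weighted sum of path payoffs discounted by R^5.
Enumerate all 2^5 = 32 price paths (U = up ×1.2, D = down ×0.9); each path with k up-moves has probability p*^k·(1−p*)^(5−k).
DDDDD: Ā=98.0367, payoff=0.0000, prob=0.000042
UDDDD: Ā=130.7156, payoff=0.0000, prob=0.000274
DUDDD: Ā=122.7356, payoff=0.0000, prob=0.000274
UUDDD: Ā=163.6475, payoff=0.0000, prob=0.001780
DDUDD: Ā=115.5536, payoff=0.0000, prob=0.000274
UDUDD: Ā=154.0715, payoff=0.0000, prob=0.001780
DUUDD: Ā=146.0915, payoff=0.0000, prob=0.001780
UUUDD: Ā=194.7886, payoff=0.0000, prob=0.011573
DDDUD: Ā=109.0898, payoff=0.0000, prob=0.000274
UDDUD: Ā=145.4531, payoff=0.0000, prob=0.001780
DUDUD: Ā=137.4731, payoff=2.1450, prob=0.001780
UUDUD: Ā=183.2974, payoff=2.8600, prob=0.011573
DDUUD: Ā=130.2911, payoff=9.3270, prob=0.001780
UDUUD: Ā=173.7214, payoff=12.4360, prob=0.011573
DUUUD: Ā=165.7414, payoff=20.4160, prob=0.011573
UUUUD: Ā=220.9885, payoff=27.2214, prob=0.075222
DDDDU: Ā=103.2724, payoff=1.4412, prob=0.000274
UDDDU: Ā=137.6965, payoff=1.9216, prob=0.001780
DUDDU: Ā=129.7165, payoff=9.9016, prob=0.001780
UUDDU: Ā=172.9553, payoff=13.2021, prob=0.011573
DDUDU: Ā=122.5345, payoff=17.0836, prob=0.001780
UDUDU: Ā=163.3793, payoff=22.7781, prob=0.011573
DUUDU: Ā=155.3993, payoff=30.7581, prob=0.011573
UUUDU: Ā=207.1991, payoff=41.0108, prob=0.075222
DDDUU: Ā=116.0707, payoff=23.5474, prob=0.001780
UDDUU: Ā=154.7609, payoff=31.3965, prob=0.011573
DUDUU: Ā=146.7809, payoff=39.3765, prob=0.011573
UUDUU: Ā=195.7079, payoff=52.5020, prob=0.075222
DDUUU: Ā=139.5989, payoff=46.5585, prob=0.011573
UDUUU: Ā=186.1319, payoff=62.0780, prob=0.075222
DUUUU: Ā=178.1519, payoff=70.0580, prob=0.075222
UUUUU: Ā=237.5359, payoff=93.4107, prob=0.488946
Price = Σ prob·payoff / R^5 = 67.351915 / 2.100342 = 32.0671

price = 32.0671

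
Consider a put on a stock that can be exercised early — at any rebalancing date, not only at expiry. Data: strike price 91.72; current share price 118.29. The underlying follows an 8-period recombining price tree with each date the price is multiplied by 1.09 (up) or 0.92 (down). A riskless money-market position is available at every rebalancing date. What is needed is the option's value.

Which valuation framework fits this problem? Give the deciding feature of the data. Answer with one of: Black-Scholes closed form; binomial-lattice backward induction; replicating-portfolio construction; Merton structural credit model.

Key observation: the exercise right at every one of the 8 steps is what matters: each node needs max(91.72 − S, continuation), which only the stepwise tree valuation starting from spot 118.29 delivers.

framework: binomial-lattice backward induction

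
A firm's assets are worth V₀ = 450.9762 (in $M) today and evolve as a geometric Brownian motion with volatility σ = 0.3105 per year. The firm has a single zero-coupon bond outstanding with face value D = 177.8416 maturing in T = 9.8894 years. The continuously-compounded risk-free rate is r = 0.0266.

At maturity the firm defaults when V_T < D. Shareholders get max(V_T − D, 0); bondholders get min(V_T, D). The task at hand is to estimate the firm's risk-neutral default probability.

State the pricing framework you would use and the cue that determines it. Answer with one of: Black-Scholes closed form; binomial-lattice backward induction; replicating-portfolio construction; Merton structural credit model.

Key observation: the asked-for credit quantity lives on the firm's capital structure — asset value, asset volatility, debt face 177.8416 — which is the structural model's domain.

framework: Merton structural credit model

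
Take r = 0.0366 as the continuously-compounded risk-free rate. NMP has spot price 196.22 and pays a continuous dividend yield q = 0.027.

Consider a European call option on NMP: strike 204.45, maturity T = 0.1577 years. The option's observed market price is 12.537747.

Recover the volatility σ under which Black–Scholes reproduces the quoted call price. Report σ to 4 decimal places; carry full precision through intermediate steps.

sigma = 0.5132

At σ = 0.5132 the Black–Scholes value reproduces the quote:
σ√T = 0.5132·√0.1577 = 0.203799
d₁ = (ln(S/K) + (r−q+σ²/2)T) / (σ√T) = (ln(196.22/204.45) + (0.0366−0.027+0.5132²/2)·0.1577) / 0.203799 = (-0.041087 + 0.022281) / 0.203799 = -0.092277
d₂ = d₁ − σ√T = -0.092277 − 0.203799 = -0.296076
e^{−rT} = 0.994245
e^{−qT} = 0.995751
N(d₁) = 0.463239,  N(d₂) = 0.383586
V = S·e^{−qT}·N(d₁) − K·e^{−rT}·N(d₂) = 90.510543 − 77.972796 = 12.537747 (the observed quote) — the price is monotone increasing in volatility, hence this σ is the only solution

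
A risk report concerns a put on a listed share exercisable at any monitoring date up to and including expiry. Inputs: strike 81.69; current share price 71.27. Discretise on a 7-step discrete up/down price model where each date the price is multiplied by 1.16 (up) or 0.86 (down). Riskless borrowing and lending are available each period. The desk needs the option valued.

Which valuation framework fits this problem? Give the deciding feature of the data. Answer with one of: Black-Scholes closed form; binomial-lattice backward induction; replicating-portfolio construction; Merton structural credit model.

framework: binomial-lattice backward induction

Key observation: early exercise of the strike-81.69 put must be checked at each of the 7 dates (spot 71.27), which forces a node-by-node comparison of intrinsic and continuation value backward from expiry.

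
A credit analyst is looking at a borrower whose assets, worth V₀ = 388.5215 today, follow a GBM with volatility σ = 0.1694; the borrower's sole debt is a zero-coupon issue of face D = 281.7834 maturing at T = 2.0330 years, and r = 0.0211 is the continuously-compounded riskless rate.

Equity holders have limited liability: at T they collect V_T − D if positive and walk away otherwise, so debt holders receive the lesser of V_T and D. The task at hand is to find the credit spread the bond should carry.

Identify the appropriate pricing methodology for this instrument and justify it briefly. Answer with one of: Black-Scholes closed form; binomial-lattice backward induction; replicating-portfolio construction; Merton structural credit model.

framework: Merton structural credit model

Key observation: with the firm-asset dynamics (V₀ = 388.5215) and a single zero-coupon liability of face 281.7834 given, debt value, spread, and default probability all derive from the option view of the balance sheet.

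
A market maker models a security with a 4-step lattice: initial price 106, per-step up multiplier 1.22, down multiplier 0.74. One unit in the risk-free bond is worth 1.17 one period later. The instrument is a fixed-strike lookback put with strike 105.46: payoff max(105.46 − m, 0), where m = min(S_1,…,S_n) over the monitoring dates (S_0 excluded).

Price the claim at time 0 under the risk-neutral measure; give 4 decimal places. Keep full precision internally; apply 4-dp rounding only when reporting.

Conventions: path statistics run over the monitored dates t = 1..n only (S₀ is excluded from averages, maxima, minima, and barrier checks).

price = 2.4395

Set p* = 0.8958 (from d < R < u); the path-dependent value is the discounted p*-expectation over all price paths.
Enumerate all 2^4 = 16 price paths (U = up ×1.22, D = down ×0.74); each path with k up-moves has probability p*^k·(1−p*)^(4−k).
DDDD: m=31.7858, payoff=73.6742, prob=0.000118
UDDD: m=52.4036, payoff=53.0564, prob=0.001013
DUDD: m=52.4036, payoff=53.0564, prob=0.001013
UUDD: m=86.3951, payoff=19.0649, prob=0.008708
DDUD: m=52.4036, payoff=53.0564, prob=0.001013
UDUD: m=86.3951, payoff=19.0649, prob=0.008708
DUUD: m=78.4400, payoff=27.0200, prob=0.008708
UUUD: m=129.3200, payoff=0.0000, prob=0.074888
DDDU: m=42.9537, payoff=62.5063, prob=0.001013
UDDU: m=70.8156, payoff=34.6444, prob=0.008708
DUDU: m=70.8156, payoff=34.6444, prob=0.008708
UUDU: m=116.7501, payoff=0.0000, prob=0.074888
DDUU: m=58.0456, payoff=47.4144, prob=0.008708
UDUU: m=95.6968, payoff=9.7632, prob=0.074888
DUUU: m=78.4400, payoff=27.0200, prob=0.074888
UUUU: m=129.3200, payoff=0.0000, prob=0.644034
Price = Σ prob·payoff / R^4 = 4.571291 / 1.873887 = 2.4395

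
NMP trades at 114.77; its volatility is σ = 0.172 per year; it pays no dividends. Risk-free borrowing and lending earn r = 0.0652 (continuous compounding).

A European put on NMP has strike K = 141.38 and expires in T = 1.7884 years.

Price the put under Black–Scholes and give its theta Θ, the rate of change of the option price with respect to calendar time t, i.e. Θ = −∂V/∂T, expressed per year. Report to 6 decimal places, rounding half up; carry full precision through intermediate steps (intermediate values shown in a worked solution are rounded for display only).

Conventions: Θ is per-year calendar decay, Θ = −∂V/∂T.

σ√T = 0.172·√1.7884 = 0.230017
d₁ = (ln(S/K) + (r+σ²/2)T) / (σ√T) = (ln(114.77/141.38) + (0.0652+0.172²/2)·1.7884) / 0.230017 = (-0.208521 + 0.143058) / 0.230017 = -0.284602
d₂ = d₁ − σ√T = -0.284602 − 0.230017 = -0.514620
e^{−rT} = 0.889938
N(−d₁) = 0.612026,  N(−d₂) = 0.696591
Put price V = K·e^{−rT}·N(−d₂) − S·N(−d₁) = 87.644618 − 70.242173 = 17.402445
φ(d₁) = (1/√(2π))·e^{−d₁²/2} = 0.383108
Θ = −S·φ(d₁)·σ/(2√T) + r·K·e^{−rT}·N(−d₂) = −2.827587 + 5.714429 = 2.886842

price = 17.402445
Θ = 2.886842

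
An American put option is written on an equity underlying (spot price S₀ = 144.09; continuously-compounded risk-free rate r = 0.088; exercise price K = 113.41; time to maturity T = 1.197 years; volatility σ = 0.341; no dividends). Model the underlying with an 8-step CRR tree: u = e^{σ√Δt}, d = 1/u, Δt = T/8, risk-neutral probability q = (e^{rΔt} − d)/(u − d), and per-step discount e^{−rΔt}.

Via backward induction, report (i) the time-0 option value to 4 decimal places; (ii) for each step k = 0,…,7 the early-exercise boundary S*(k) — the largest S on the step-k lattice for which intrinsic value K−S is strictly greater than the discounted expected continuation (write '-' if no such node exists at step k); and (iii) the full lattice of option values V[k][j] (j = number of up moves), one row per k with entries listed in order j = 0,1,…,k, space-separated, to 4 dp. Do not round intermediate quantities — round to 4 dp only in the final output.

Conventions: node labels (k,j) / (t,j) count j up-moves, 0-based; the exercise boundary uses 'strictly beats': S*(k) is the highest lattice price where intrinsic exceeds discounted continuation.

price = 4.6621
boundary = - - - - 85.0147 74.5090 85.0147 97.0016
tree:
4.6621
7.6535 1.9887
12.2502 3.5582 0.5744
19.0104 6.2529 1.1335 0.0671
28.3953 10.7357 2.2279 0.1408 0.0000
38.9010 17.8607 4.3589 0.2955 0.0000 0.0000
48.1084 28.3953 8.4832 0.6202 0.0000 0.0000 0.0000
56.1780 38.9010 16.4084 1.3015 0.0000 0.0000 0.0000 0.0000
63.2504 48.1084 28.3953 2.7313 0.0000 0.0000 0.0000 0.0000 0.0000

params: Δt=0.14963 u=1.14100 d=0.87643 q=0.51717 e^(-rΔt)=0.98692
t_8 payoffs: 63.2504 48.1084 28.3953 2.7313 0.0000 0.0000 0.0000 0.0000 0.0000
t_7: node(7,0) S=57.2320 payoff=56.1780 vs cont=54.6945 → 56.1780 [stop]  node(7,1) S=74.5090 payoff=38.9010 vs cont=37.4175 → 38.9010 [stop]  node(7,2) S=97.0016 payoff=16.4084 vs cont=14.9249 → 16.4084 [stop]  node(7,3) S=126.2842 payoff=0.0000 vs cont=1.3015 → 1.3015 [wait]  node(7,4) S=164.4064 payoff=0.0000 vs cont=0.0000 → 0.0000 [wait]  node(7,5) S=214.0370 payoff=0.0000 vs cont=0.0000 → 0.0000 [wait]  node(7,6) S=278.6498 payoff=0.0000 vs cont=0.0000 → 0.0000 [wait]  node(7,7) S=362.7678 payoff=0.0000 vs cont=0.0000 → 0.0000 [wait]  ⇒ S*(7)=97.0016
t_6: node(6,0) S=65.3016 payoff=48.1084 vs cont=46.6249 → 48.1084 [stop]  node(6,1) S=85.0147 payoff=28.3953 vs cont=26.9118 → 28.3953 [stop]  node(6,2) S=110.6787 payoff=2.7313 vs cont=8.4832 → 8.4832 [wait]  node(6,3) S=144.0900 payoff=0.0000 vs cont=0.6202 → 0.6202 [wait]  node(6,4) S=187.5875 payoff=0.0000 vs cont=0.0000 → 0.0000 [wait]  node(6,5) S=244.2158 payoff=0.0000 vs cont=0.0000 → 0.0000 [wait]  node(6,6) S=317.9389 payoff=0.0000 vs cont=0.0000 → 0.0000 [wait]  ⇒ S*(6)=85.0147
t_5: node(5,0) S=74.5090 payoff=38.9010 vs cont=37.4175 → 38.9010 [stop]  node(5,1) S=97.0016 payoff=16.4084 vs cont=17.8607 → 17.8607 [wait]  node(5,2) S=126.2842 payoff=0.0000 vs cont=4.3589 → 4.3589 [wait]  node(5,3) S=164.4064 payoff=0.0000 vs cont=0.2955 → 0.2955 [wait]  node(5,4) S=214.0370 payoff=0.0000 vs cont=0.0000 → 0.0000 [wait]  node(5,5) S=278.6498 payoff=0.0000 vs cont=0.0000 → 0.0000 [wait]  ⇒ S*(5)=74.5090
t_4: node(4,0) S=85.0147 payoff=28.3953 vs cont=27.6531 → 28.3953 [stop]  node(4,1) S=110.6787 payoff=2.7313 vs cont=10.7357 → 10.7357 [wait]  node(4,2) S=144.0900 payoff=0.0000 vs cont=2.2279 → 2.2279 [wait]  node(4,3) S=187.5875 payoff=0.0000 vs cont=0.1408 → 0.1408 [wait]  node(4,4) S=244.2158 payoff=0.0000 vs cont=0.0000 → 0.0000 [wait]  ⇒ S*(4)=85.0147
t_3: node(3,0) S=97.0016 payoff=16.4084 vs cont=19.0104 → 19.0104 [wait]  node(3,1) S=126.2842 payoff=0.0000 vs cont=6.2529 → 6.2529 [wait]  node(3,2) S=164.4064 payoff=0.0000 vs cont=1.1335 → 1.1335 [wait]  node(3,3) S=214.0370 payoff=0.0000 vs cont=0.0671 → 0.0671 [wait]  ⇒ S*(3)=-
t_2: node(2,0) S=110.6787 payoff=2.7313 vs cont=12.2502 → 12.2502 [wait]  node(2,1) S=144.0900 payoff=0.0000 vs cont=3.5582 → 3.5582 [wait]  node(2,2) S=187.5875 payoff=0.0000 vs cont=0.5744 → 0.5744 [wait]  ⇒ S*(2)=-
t_1: node(1,0) S=126.2842 payoff=0.0000 vs cont=7.6535 → 7.6535 [wait]  node(1,1) S=164.4064 payoff=0.0000 vs cont=1.9887 → 1.9887 [wait]  ⇒ S*(1)=-
t_0: node(0,0) S=144.0900 payoff=0.0000 vs cont=4.6621 → 4.6621 [wait]  ⇒ S*(0)=-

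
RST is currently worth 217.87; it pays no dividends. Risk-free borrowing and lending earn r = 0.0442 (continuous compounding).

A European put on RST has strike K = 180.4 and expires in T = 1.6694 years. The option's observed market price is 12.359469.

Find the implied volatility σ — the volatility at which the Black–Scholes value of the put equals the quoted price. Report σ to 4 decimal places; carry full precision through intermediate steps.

At σ = 0.3190 the Black–Scholes value reproduces the quote:
σ√T = 0.319·√1.6694 = 0.412165
d₁ = (ln(S/K) + (r+σ²/2)T) / (σ√T) = (ln(217.87/180.4) + (0.0442+0.319²/2)·1.6694) / 0.412165 = (0.188722 + 0.158727) / 0.412165 = 0.842986
d₂ = d₁ − σ√T = 0.842986 − 0.412165 = 0.430822
e^{−rT} = 0.928869
N(−d₁) = 0.199618,  N(−d₂) = 0.333299
V = K·e^{−rT}·N(−d₂) − S·N(−d₁) = 55.850244 − 43.490776 = 12.359469 (the quoted price), and the Black–Scholes price is strictly increasing in σ, so σ is unique

sigma = 0.3190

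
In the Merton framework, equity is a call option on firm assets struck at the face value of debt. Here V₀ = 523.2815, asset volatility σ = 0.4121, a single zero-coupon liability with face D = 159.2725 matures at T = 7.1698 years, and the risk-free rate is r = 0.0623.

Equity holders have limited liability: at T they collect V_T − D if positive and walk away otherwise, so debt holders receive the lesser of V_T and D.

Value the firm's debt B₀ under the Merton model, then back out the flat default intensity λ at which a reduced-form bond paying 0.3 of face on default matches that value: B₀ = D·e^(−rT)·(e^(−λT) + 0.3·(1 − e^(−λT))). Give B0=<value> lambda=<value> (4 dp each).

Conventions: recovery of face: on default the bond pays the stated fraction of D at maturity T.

B0=94.9327 lambda=0.0143

With assets at 523.2815 and a single debt payment of 159.2725 at 7.1698 years:
d₁ = [ln(V₀/D) + (r + σ²/2)T] / (σ√T)
   = [ln(523.2815/159.2725) + (0.0623 + 0.5·0.4121²)·7.1698] / (0.4121·√7.1698)
   = [1.189503 + 1.055489] / 1.103459 = 2.034505
d₂ = d₁ − σ√T = 2.034505 − 1.103459 = 0.931046
N(d₁) = 0.979050,  N(d₂) = 0.824085,  e^(−rT) = 0.639750
E₀ = V₀·N(d₁) − D·e^(−rT)·N(d₂)
   = 523.2815·0.979050 − 159.2725·0.639750·0.824085 = 428.348817
B₀ = V₀ − E₀ = 523.2815 − 428.348817 = 94.932683
e^(−λT) = (B₀·e^(rT)/D − 0.3)/(1 − 0.3) = (94.9327·1.563112/159.2725 − 0.3)/0.7 = 0.90239475
λ = −ln(0.90239475)/7.1698 = 0.014324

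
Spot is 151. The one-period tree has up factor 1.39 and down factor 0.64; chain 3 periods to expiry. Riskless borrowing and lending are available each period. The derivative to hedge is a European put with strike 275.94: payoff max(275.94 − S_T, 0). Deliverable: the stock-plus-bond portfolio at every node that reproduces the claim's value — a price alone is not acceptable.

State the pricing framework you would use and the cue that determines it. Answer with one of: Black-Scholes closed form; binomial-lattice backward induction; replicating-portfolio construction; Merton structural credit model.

Key observation: the deliverable is the dynamic trading strategy on the 3-step tree (spot 151, moves 1.39 and 0.64), so the valuation must go through the node-by-node replicating-portfolio solve.

framework: replicating-portfolio construction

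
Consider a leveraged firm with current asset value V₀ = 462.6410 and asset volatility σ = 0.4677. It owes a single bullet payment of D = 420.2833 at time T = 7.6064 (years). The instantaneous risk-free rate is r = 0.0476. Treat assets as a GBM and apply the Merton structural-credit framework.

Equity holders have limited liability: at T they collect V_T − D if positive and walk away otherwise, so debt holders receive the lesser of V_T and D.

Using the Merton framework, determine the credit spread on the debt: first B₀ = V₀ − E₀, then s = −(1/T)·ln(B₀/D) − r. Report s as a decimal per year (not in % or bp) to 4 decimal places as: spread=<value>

Apply the equity-as-call identities (strike 420.2833, horizon 7.6064 years):
d₁ = [ln(V₀/D) + (r + σ²/2)T] / (σ√T)
   = [ln(462.6410/420.2833) + (0.0476 + 0.5·0.4677²)·7.6064] / (0.4677·√7.6064)
   = [0.096022 + 1.193989] / 1.289903 = 1.000084
d₂ = d₁ − σ√T = 1.000084 − 1.289903 = -0.289818
N(d₁) = 0.841365,  N(d₂) = 0.385978,  e^(−rT) = 0.696237
E₀ = V₀·N(d₁) − D·e^(−rT)·N(d₂)
   = 462.6410·0.841365 − 420.2833·0.696237·0.385978 = 276.306432
B₀ = V₀ − E₀ = 462.6410 − 276.306432 = 186.334568
spread = −(1/T)·ln(B₀/D) − r = −(1/7.6064)·ln(186.334568/420.2833) − 0.0476 = 0.05933432

spread=0.0593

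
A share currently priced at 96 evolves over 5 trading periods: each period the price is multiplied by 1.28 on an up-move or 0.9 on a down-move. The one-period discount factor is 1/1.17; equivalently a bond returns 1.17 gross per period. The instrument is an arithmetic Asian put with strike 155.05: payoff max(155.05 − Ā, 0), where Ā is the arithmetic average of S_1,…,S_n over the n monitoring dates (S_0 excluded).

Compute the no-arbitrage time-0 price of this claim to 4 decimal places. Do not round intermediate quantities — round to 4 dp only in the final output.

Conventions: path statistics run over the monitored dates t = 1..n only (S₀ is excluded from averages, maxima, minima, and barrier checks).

price = 6.4513

Risk-neutral up-probability p* = (R−d)/(u−d) = (1.17−0.9)/(1.28−0.9) = 0.7105; the claim prices as the p*-weighted sum of path payoffs discounted by R^5.
Enumerate all 2^5 = 32 price paths (U = up ×1.28, D = down ×0.9); each path with k up-moves has probability p*^k·(1−p*)^(5−k).
DDDDD: Ā=70.7633, payoff=84.2867, prob=0.002033
UDDDD: Ā=100.6412, payoff=54.4088, prob=0.004989
DUDDD: Ā=93.3452, payoff=61.7048, prob=0.004989
UUDDD: Ā=132.7576, payoff=22.2924, prob=0.012246
DDUDD: Ā=86.7788, payoff=68.2712, prob=0.004989
UDUDD: Ā=123.4187, payoff=31.6313, prob=0.012246
DUUDD: Ā=116.1227, payoff=38.9273, prob=0.012246
UUUDD: Ā=165.1523, payoff=0.0000, prob=0.030058
DDDUD: Ā=80.8690, payoff=74.1810, prob=0.004989
UDDUD: Ā=115.0137, payoff=40.0363, prob=0.012246
DUDUD: Ā=107.7177, payoff=47.3323, prob=0.012246
UUDUD: Ā=153.1985, payoff=1.8515, prob=0.030058
DDUUD: Ā=101.1513, payoff=53.8987, prob=0.012246
UDUUD: Ā=143.8596, payoff=11.1904, prob=0.030058
DUUUD: Ā=136.5636, payoff=18.4864, prob=0.030058
UUUUD: Ā=194.2239, payoff=0.0000, prob=0.073778
DDDDU: Ā=75.5502, payoff=79.4998, prob=0.004989
UDDDU: Ā=107.4492, payoff=47.6008, prob=0.012246
DUDDU: Ā=100.1532, payoff=54.8968, prob=0.012246
UUDDU: Ā=142.4401, payoff=12.6099, prob=0.030058
DDUDU: Ā=93.5868, payoff=61.4632, prob=0.012246
UDUDU: Ā=133.1013, payoff=21.9487, prob=0.030058
DUUDU: Ā=125.8053, payoff=29.2447, prob=0.030058
UUUDU: Ā=178.9230, payoff=0.0000, prob=0.073778
DDDUU: Ā=87.6771, payoff=67.3729, prob=0.012246
UDDUU: Ā=124.6963, payoff=30.3537, prob=0.030058
DUDUU: Ā=117.4003, payoff=37.6497, prob=0.030058
UUDUU: Ā=166.9693, payoff=0.0000, prob=0.073778
DDUUU: Ā=110.8339, payoff=44.2161, prob=0.030058
UDUUU: Ā=157.6304, payoff=0.0000, prob=0.073778
DUUUU: Ā=150.3344, payoff=4.7156, prob=0.073778
UUUUU: Ā=213.8089, payoff=0.0000, prob=0.181093
Price = Σ prob·payoff / R^5 = 14.144240 / 2.192448 = 6.4513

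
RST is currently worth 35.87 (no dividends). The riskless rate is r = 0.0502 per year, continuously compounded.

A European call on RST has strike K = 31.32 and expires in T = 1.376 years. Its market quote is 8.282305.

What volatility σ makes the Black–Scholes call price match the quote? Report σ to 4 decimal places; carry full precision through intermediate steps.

sigma = 0.2741

At σ = 0.2741 the Black–Scholes value reproduces the quote:
σ√T = 0.2741·√1.376 = 0.321528
d₁ = (ln(S/K) + (r+σ²/2)T) / (σ√T) = (ln(35.87/31.32) + (0.0502+0.2741²/2)·1.376) / 0.321528 = (0.135644 + 0.120765) / 0.321528 = 0.797473
d₂ = d₁ − σ√T = 0.797473 − 0.321528 = 0.475946
e^{−rT} = 0.933256
N(d₁) = 0.787412,  N(d₂) = 0.682943
V = S·N(d₁) − K·e^{−rT}·N(d₂) = 28.244463 − 19.962158 = 8.282305 (matching the quote); vega is positive throughout, so no other σ reproduces this price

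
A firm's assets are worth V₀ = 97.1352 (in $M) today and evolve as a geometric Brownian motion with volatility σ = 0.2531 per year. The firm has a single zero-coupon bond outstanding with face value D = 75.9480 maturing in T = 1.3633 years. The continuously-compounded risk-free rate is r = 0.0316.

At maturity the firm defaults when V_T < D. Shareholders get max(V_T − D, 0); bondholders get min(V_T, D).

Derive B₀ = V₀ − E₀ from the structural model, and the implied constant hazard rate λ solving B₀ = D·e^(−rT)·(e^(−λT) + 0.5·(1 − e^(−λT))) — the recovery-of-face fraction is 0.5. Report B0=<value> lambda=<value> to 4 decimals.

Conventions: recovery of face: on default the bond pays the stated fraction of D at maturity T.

With assets at 97.1352 and a single debt payment of 75.9480 at 1.3633 years:
d₁ = [ln(V₀/D) + (r + σ²/2)T] / (σ√T)
   = [ln(97.1352/75.9480) + (0.0316 + 0.5·0.2531²)·1.3633] / (0.2531·√1.3633)
   = [0.246055 + 0.086747] / 0.295521 = 1.126153
d₂ = d₁ − σ√T = 1.126153 − 0.295521 = 0.830632
N(d₁) = 0.869950,  N(d₂) = 0.796909,  e^(−rT) = 0.957834
E₀ = V₀·N(d₁) − D·e^(−rT)·N(d₂)
   = 97.1352·0.869950 − 75.9480·0.957834·0.796909 = 26.531073
B₀ = V₀ − E₀ = 97.1352 − 26.531073 = 70.604127
e^(−λT) = (B₀·e^(rT)/D − 0.5)/(1 − 0.5) = (70.6041·1.044022/75.9480 − 0.5)/0.5 = 0.94112321
λ = −ln(0.94112321)/1.3633 = 0.044511

B0=70.6041 lambda=0.0445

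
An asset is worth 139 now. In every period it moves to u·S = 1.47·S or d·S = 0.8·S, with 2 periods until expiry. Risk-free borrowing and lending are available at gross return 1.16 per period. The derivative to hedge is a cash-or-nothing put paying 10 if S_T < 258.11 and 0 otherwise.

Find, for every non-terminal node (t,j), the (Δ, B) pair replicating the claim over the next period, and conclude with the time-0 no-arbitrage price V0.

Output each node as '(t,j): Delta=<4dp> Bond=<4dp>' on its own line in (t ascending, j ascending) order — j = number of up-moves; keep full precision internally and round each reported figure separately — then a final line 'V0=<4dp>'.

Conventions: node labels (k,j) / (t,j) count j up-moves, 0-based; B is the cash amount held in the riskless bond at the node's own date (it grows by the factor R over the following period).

(0,0): Delta=-0.0497 Bond=12.1995
(1,0): Delta=0.0000 Bond=8.6207
(1,1): Delta=-0.0730 Bond=18.9141
V0=5.2861

No-arbitrage ⇒ martingale measure with p* = (R−d)/(u−d) = 0.5373.
Expiry values: V(2,0)=10.0000, V(2,1)=10.0000, V(2,2)=0.0000
Node (1,0) S=111.2000: V=(p*·10.0000+(1−p*)·10.0000)/1.16=8.6207; Δ=(10.0000−10.0000)/(163.4640−88.9600)=0.0000; B=V−Δ·S=8.6207
Node (1,1) S=204.3300: V=(p*·0.0000+(1−p*)·10.0000)/1.16=3.9887; Δ=(0.0000−10.0000)/(300.3651−163.4640)=-0.0730; B=V−Δ·S=18.9141
Node (0,0) S=139.0000: V=(p*·3.9887+(1−p*)·8.6207)/1.16=5.2861; Δ=(3.9887−8.6207)/(204.3300−111.2000)=-0.0497; B=V−Δ·S=12.1995
Sanity check at the root: Δ(0,0)·S0 + B(0,0) reproduces V0 = 5.2861.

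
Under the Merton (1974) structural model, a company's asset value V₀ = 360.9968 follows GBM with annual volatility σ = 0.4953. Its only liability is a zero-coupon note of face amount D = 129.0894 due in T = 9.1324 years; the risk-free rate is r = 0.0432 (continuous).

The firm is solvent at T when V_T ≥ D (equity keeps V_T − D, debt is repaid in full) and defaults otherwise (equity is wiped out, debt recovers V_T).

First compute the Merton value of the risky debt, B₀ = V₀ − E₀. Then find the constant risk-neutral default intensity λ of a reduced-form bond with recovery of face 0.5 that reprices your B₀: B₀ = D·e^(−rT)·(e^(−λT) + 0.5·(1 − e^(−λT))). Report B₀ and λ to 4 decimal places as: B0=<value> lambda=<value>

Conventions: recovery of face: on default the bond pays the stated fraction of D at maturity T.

With assets at 360.9968 and a single debt payment of 129.0894 at 9.1324 years:
d₁ = [ln(V₀/D) + (r + σ²/2)T] / (σ√T)
   = [ln(360.9968/129.0894) + (0.0432 + 0.5·0.4953²)·9.1324] / (0.4953·√9.1324)
   = [1.028364 + 1.514709] / 1.496790 = 1.699018
d₂ = d₁ − σ√T = 1.699018 − 1.496790 = 0.202229
N(d₁) = 0.955342,  N(d₂) = 0.580131,  e^(−rT) = 0.674004
E₀ = V₀·N(d₁) − D·e^(−rT)·N(d₂)
   = 360.9968·0.955342 − 129.0894·0.674004·0.580131 = 294.400151
B₀ = V₀ − E₀ = 360.9968 − 294.400151 = 66.596649
e^(−λT) = (B₀·e^(rT)/D − 0.5)/(1 − 0.5) = (66.5966·1.483671/129.0894 − 0.5)/0.5 = 0.53083785
λ = −ln(0.53083785)/9.1324 = 0.069346

B0=66.5966 lambda=0.0693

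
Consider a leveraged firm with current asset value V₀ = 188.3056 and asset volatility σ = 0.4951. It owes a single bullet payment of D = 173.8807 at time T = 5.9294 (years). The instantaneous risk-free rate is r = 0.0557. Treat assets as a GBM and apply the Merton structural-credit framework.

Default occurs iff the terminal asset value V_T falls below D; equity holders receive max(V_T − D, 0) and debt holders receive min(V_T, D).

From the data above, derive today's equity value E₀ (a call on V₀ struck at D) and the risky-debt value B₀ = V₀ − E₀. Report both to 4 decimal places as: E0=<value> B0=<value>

E0=106.2149 B0=82.0907

Apply the equity-as-call identities (strike 173.8807, horizon 5.9294 years):
d₁ = [ln(V₀/D) + (r + σ²/2)T] / (σ√T)
   = [ln(188.3056/173.8807) + (0.0557 + 0.5·0.4951²)·5.9294] / (0.4951·√5.9294)
   = [0.079697 + 1.056987] / 1.205586 = 0.942847
d₂ = d₁ − σ√T = 0.942847 − 1.205586 = -0.262739
N(d₁) = 0.827120,  N(d₂) = 0.396376,  e^(−rT) = 0.718731
E₀ = V₀·N(d₁) − D·e^(−rT)·N(d₂)
   = 188.3056·0.827120 − 173.8807·0.718731·0.396376 = 106.214933
B₀ = V₀ − E₀ = 188.3056 − 106.214933 = 82.090667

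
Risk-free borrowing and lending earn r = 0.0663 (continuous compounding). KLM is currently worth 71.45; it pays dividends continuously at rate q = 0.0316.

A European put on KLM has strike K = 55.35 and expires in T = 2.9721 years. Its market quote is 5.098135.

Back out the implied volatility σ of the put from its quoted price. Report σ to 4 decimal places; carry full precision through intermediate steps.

sigma = 0.3381

At σ = 0.3381 the Black–Scholes value reproduces the quote:
σ√T = 0.3381·√2.9721 = 0.582877
d₁ = (ln(S/K) + (r−q+σ²/2)T) / (σ√T) = (ln(71.45/55.35) + (0.0663−0.0316+0.3381²/2)·2.9721) / 0.582877 = (0.255321 + 0.273005) / 0.582877 = 0.906411
d₂ = d₁ − σ√T = 0.906411 − 0.582877 = 0.323534
e^{−rT} = 0.821149
e^{−qT} = 0.910357
N(−d₁) = 0.182359,  N(−d₂) = 0.373146
V = K·e^{−rT}·N(−d₂) − S·e^{−qT}·N(−d₁) = 16.959695 − 11.861561 = 5.098135 (the observed quote) — the price is monotone increasing in volatility, hence this σ is the only solution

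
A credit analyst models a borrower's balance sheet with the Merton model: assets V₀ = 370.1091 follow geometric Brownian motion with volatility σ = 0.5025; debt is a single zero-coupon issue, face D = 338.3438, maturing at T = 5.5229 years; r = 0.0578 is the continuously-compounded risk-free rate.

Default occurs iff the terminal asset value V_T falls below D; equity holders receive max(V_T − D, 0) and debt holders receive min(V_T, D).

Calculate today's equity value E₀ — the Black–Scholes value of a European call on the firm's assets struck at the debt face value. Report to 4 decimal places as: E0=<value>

E0=206.3214

With assets at 370.1091 and a single debt payment of 338.3438 at 5.5229 years:
d₁ = [ln(V₀/D) + (r + σ²/2)T] / (σ√T)
   = [ln(370.1091/338.3438) + (0.0578 + 0.5·0.5025²)·5.5229] / (0.5025·√5.5229)
   = [0.089735 + 1.016507] / 1.180918 = 0.936765
d₂ = d₁ − σ√T = 0.936765 − 1.180918 = -0.244153
N(d₁) = 0.825560,  N(d₂) = 0.403556,  e^(−rT) = 0.726713
E₀ = V₀·N(d₁) − D·e^(−rT)·N(d₂)
   = 370.1091·0.825560 − 338.3438·0.726713·0.403556 = 206.321424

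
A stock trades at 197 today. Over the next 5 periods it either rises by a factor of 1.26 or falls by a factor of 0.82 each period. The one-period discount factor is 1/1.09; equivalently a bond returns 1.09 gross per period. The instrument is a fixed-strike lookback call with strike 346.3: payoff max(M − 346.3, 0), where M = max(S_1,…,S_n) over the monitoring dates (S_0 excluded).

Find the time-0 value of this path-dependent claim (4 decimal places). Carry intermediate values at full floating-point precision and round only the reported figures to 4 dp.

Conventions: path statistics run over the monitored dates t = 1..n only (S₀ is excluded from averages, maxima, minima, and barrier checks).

price = 30.8831

Set p* = 0.6136 (from d < R < u); the path-dependent value is the discounted p*-expectation over all price paths.
Enumerate all 2^5 = 32 price paths (U = up ×1.26, D = down ×0.82); each path with k up-moves has probability p*^k·(1−p*)^(5−k).
DDDDD: M=161.5400, payoff=0.0000, prob=0.008610
UDDDD: M=248.2200, payoff=0.0000, prob=0.013674
DUDDD: M=203.5404, payoff=0.0000, prob=0.013674
UUDDD: M=312.7572, payoff=0.0000, prob=0.021718
DDUDD: M=166.9031, payoff=0.0000, prob=0.013674
UDUDD: M=256.4609, payoff=0.0000, prob=0.021718
DUUDD: M=256.4609, payoff=0.0000, prob=0.021718
UUUDD: M=394.0741, payoff=47.7741, prob=0.034493
DDDUD: M=161.5400, payoff=0.0000, prob=0.013674
UDDUD: M=248.2200, payoff=0.0000, prob=0.021718
DUDUD: M=210.2979, payoff=0.0000, prob=0.021718
UUDUD: M=323.1407, payoff=0.0000, prob=0.034493
DDUUD: M=210.2979, payoff=0.0000, prob=0.021718
UDUUD: M=323.1407, payoff=0.0000, prob=0.034493
DUUUD: M=323.1407, payoff=0.0000, prob=0.034493
UUUUD: M=496.5333, payoff=150.2333, prob=0.054782
DDDDU: M=161.5400, payoff=0.0000, prob=0.013674
UDDDU: M=248.2200, payoff=0.0000, prob=0.021718
DUDDU: M=203.5404, payoff=0.0000, prob=0.021718
UUDDU: M=312.7572, payoff=0.0000, prob=0.034493
DDUDU: M=172.4443, payoff=0.0000, prob=0.021718
UDUDU: M=264.9754, payoff=0.0000, prob=0.034493
DUUDU: M=264.9754, payoff=0.0000, prob=0.034493
UUUDU: M=407.1573, payoff=60.8573, prob=0.054782
DDDUU: M=172.4443, payoff=0.0000, prob=0.021718
UDDUU: M=264.9754, payoff=0.0000, prob=0.034493
DUDUU: M=264.9754, payoff=0.0000, prob=0.034493
UUDUU: M=407.1573, payoff=60.8573, prob=0.054782
DDUUU: M=264.9754, payoff=0.0000, prob=0.034493
UDUUU: M=407.1573, payoff=60.8573, prob=0.054782
DUUUU: M=407.1573, payoff=60.8573, prob=0.054782
UUUUU: M=625.6320, payoff=279.3320, prob=0.087007
Price = Σ prob·payoff / R^5 = 47.517522 / 1.538624 = 30.8831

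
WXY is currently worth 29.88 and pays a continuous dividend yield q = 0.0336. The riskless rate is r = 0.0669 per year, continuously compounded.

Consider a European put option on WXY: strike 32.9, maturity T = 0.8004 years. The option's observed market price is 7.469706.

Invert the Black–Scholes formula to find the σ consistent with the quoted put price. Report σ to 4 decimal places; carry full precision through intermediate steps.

At σ = 0.5992 the Black–Scholes value reproduces the quote:
σ√T = 0.5992·√0.8004 = 0.536075
d₁ = (ln(S/K) + (r−q+σ²/2)T) / (σ√T) = (ln(29.88/32.9) + (0.0669−0.0336+0.5992²/2)·0.8004) / 0.536075 = (-0.096283 + 0.170341) / 0.536075 = 0.138149
d₂ = d₁ − σ√T = 0.138149 − 0.536075 = -0.397926
e^{−rT} = 0.947862
e^{−qT} = 0.973465
N(−d₁) = 0.445061,  N(−d₂) = 0.654658
V = K·e^{−rT}·N(−d₂) − S·e^{−qT}·N(−d₁) = 20.415267 − 12.945560 = 7.469706 (the observed quote) — the price is monotone increasing in volatility, hence this σ is the only solution

sigma = 0.5992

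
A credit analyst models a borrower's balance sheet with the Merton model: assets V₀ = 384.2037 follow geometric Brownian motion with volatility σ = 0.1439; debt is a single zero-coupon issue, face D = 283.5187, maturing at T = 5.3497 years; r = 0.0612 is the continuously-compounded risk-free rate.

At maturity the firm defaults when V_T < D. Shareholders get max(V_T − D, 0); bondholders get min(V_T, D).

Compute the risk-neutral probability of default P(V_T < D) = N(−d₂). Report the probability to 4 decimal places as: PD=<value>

With assets at 384.2037 and a single debt payment of 283.5187 at 5.3497 years:
d₁ = [ln(V₀/D) + (r + σ²/2)T] / (σ√T)
   = [ln(384.2037/283.5187) + (0.0612 + 0.5·0.1439²)·5.3497] / (0.1439·√5.3497)
   = [0.303895 + 0.382790] / 0.332832 = 2.063156
d₂ = d₁ − σ√T = 2.063156 − 0.332832 = 1.730324
risk-neutral PD = N(−d₂) = N(-1.730324) = 0.041786

PD=0.0418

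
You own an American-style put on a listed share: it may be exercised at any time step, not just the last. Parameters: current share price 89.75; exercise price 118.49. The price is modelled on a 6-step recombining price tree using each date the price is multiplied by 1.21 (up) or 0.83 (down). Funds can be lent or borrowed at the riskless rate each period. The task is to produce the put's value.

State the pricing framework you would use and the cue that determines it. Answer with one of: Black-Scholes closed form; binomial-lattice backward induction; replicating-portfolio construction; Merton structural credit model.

framework: binomial-lattice backward induction

Key observation: the put (strike 118.49 on spot 89.75) is American-style on a 6-step discrete price model, so the early-exercise decision at every node requires stepwise backward valuation — a closed form cannot price the exercise right.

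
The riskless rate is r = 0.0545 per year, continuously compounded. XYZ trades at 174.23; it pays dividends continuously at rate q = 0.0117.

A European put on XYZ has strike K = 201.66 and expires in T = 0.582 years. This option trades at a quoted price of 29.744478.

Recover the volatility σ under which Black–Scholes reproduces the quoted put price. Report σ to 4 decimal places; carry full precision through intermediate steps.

At σ = 0.2899 the Black–Scholes value reproduces the quote:
σ√T = 0.2899·√0.582 = 0.221162
d₁ = (ln(S/K) + (r−q+σ²/2)T) / (σ√T) = (ln(174.23/201.66) + (0.0545−0.0117+0.2899²/2)·0.582) / 0.221162 = (-0.146207 + 0.049366) / 0.221162 = -0.437874
d₂ = d₁ − σ√T = -0.437874 − 0.221162 = -0.659036
e^{−rT} = 0.968779
e^{−qT} = 0.993214
N(−d₁) = 0.669261,  N(−d₂) = 0.745064
V = K·e^{−rT}·N(−d₂) − S·e^{−qT}·N(−d₁) = 145.558571 − 115.814092 = 29.744478 (the quoted price), and the Black–Scholes price is strictly increasing in σ, so σ is unique

sigma = 0.2899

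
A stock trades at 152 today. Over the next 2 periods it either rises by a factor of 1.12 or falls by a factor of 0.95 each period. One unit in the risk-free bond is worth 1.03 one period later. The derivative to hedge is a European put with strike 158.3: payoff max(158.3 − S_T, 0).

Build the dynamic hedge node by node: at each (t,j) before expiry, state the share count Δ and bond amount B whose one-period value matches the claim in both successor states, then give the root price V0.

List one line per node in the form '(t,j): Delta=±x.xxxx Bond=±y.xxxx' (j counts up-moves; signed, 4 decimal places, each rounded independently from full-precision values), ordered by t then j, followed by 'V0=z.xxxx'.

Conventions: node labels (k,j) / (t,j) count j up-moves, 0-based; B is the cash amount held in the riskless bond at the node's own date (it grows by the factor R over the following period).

Arbitrage-free pricing uses the up-move probability p* = (R−d)/(u−d) = 0.4706, discounting each step at R = 1.03.
At maturity the claim pays: V(2,0)=21.1200, V(2,1)=0.0000, V(2,2)=0.0000
(1,0): S=144.4000. Δ = (V_up−V_dn)/(S_up−S_dn) = (0.0000−21.1200)/(161.7280−137.1800) = -0.8604. V = [p*·0.0000 + (1−p*)·21.1200]/1.03 = 10.8555. B = V − Δ·S = 135.0908.
(1,1): S=170.2400. Δ = (V_up−V_dn)/(S_up−S_dn) = (0.0000−0.0000)/(190.6688−161.7280) = 0.0000. V = [p*·0.0000 + (1−p*)·0.0000]/1.03 = 0.0000. B = V − Δ·S = 0.0000.
(0,0): S=152.0000. Δ = (V_up−V_dn)/(S_up−S_dn) = (0.0000−10.8555)/(170.2400−144.4000) = -0.4201. V = [p*·0.0000 + (1−p*)·10.8555]/1.03 = 5.5796. B = V − Δ·S = 69.4356.
Sanity check at the root: Δ(0,0)·S0 + B(0,0) reproduces V0 = 5.5796.

(0,0): Delta=-0.4201 Bond=69.4356
(1,0): Delta=-0.8604 Bond=135.0908
(1,1): Delta=0.0000 Bond=0.0000
V0=5.5796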